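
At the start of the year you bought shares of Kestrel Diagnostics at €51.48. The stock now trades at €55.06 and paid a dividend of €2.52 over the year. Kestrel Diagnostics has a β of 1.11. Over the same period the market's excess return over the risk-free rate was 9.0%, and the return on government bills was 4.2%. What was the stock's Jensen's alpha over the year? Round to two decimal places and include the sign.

-2.34%

Realised HPR = (P1 + D1 − P0) / P0 = (55.06 + 2.52 − 51.48) / 51.48 = 6.10 / 51.48 = 11.8493%
CAPM required = R_f + β·MRP = 4.2% + 1.11 × 9.0% = 14.1900%
α = realised − required = 11.8493% − 14.1900% = -2.34%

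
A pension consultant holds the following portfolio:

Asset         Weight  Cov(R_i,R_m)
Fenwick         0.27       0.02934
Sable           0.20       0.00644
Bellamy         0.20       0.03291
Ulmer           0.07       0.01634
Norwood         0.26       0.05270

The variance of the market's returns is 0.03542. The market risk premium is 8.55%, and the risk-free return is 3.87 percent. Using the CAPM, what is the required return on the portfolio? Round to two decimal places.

β_Fenwick = 0.02934 / 0.03542 = 0.8283
β_Sable = 0.00644 / 0.03542 = 0.1818
β_Bellamy = 0.03291 / 0.03542 = 0.9291
β_Ulmer = 0.01634 / 0.03542 = 0.4613
β_Norwood = 0.05270 / 0.03542 = 1.4879
β_P = Σ w_i β_i = 0.27×0.8283 + 0.20×0.1818 + 0.20×0.9291 + 0.07×0.4613 + 0.26×1.4879 = 0.8650
E(R_P) = R_f + β_P × MRP = 3.87% + 0.8650 × 8.55% = 11.27%

11.27%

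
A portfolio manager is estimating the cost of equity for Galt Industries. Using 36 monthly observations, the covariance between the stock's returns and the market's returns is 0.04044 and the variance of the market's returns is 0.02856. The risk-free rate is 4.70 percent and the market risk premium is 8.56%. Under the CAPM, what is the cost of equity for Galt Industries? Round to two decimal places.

β = Cov(R_i, R_m) / Var(R_m) = 0.04044 / 0.02856 = 1.4160
E(R) = R_f + β × MRP = 4.70% + 1.4160 × 8.56% = 16.82%

16.82%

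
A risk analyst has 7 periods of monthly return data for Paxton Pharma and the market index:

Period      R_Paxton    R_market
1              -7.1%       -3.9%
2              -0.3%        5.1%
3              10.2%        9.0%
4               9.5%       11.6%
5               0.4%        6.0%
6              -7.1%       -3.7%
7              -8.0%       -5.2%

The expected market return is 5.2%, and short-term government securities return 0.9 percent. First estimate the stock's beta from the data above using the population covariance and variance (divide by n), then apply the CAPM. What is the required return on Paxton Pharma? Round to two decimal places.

5.54%

Mean R_i = (-7.1 − 0.3 + 10.2 + 9.5 + 0.4 − 7.1 − 8.0) / 7 = -0.3429%
Mean R_m = (-3.9 + 5.1 + 9.0 + 11.6 + 6.0 − 3.7 − 5.2) / 7 = 2.7000%
Σ(R_i − R̄_i)(R_m − R̄_m) = 304.9100  ⇒  Cov = 304.9100 / 7 = 43.5586
Σ(R_m − R̄_m)² = 282.4800  ⇒  Var(R_m) = 282.4800 / 7 = 40.3543
β = Cov / Var(R_m) = 43.5586 / 40.3543 = 1.0794
MRP = 5.2% − 0.9% = 4.30%
E(R) = R_f + β × MRP = 0.9% + 1.0794 × 4.3% = 5.54%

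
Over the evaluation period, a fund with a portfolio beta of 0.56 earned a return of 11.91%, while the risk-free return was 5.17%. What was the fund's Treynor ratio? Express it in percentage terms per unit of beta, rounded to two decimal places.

Treynor = (R_P − R_f) / β_P = (11.91% − 5.17%) / 0.5600 = 6.74% / 0.5600 = 12.04%

12.04%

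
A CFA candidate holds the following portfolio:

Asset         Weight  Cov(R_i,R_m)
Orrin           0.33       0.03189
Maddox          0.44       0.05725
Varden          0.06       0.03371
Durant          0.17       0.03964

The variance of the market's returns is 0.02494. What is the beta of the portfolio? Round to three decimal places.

1.783

β_Orrin = 0.03189 / 0.02494 = 1.2787
β_Maddox = 0.05725 / 0.02494 = 2.2955
β_Varden = 0.03371 / 0.02494 = 1.3516
β_Durant = 0.03964 / 0.02494 = 1.5894
β_P = Σ w_i β_i = 0.33×1.2787 + 0.44×2.2955 + 0.06×1.3516 + 0.17×1.5894 = 1.7833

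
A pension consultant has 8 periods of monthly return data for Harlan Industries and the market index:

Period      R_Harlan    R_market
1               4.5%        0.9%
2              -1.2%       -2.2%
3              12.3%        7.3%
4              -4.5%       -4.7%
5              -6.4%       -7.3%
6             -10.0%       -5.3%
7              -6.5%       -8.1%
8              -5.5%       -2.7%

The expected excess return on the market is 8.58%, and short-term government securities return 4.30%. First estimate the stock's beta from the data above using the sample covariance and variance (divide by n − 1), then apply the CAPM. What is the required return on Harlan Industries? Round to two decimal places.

15.97%

Mean R_i = (4.5 − 1.2 + 12.3 − 4.5 − 6.4 − 10.0 − 6.5 − 5.5) / 8 = -2.1625%
Mean R_m = (0.9 − 2.2 + 7.3 − 4.7 − 7.3 − 5.3 − 8.1 − 2.7) / 8 = -2.7625%
Σ(R_i − R̄_i)(R_m − R̄_m) = 237.0588  ⇒  Cov = 237.0588 / 7 = 33.8655
Σ(R_m − R̄_m)² = 174.2588  ⇒  Var(R_m) = 174.2588 / 7 = 24.8941
β = Cov / Var(R_m) = 33.8655 / 24.8941 = 1.3604
E(R) = R_f + β × MRP = 4.30% + 1.3604 × 8.58% = 15.97%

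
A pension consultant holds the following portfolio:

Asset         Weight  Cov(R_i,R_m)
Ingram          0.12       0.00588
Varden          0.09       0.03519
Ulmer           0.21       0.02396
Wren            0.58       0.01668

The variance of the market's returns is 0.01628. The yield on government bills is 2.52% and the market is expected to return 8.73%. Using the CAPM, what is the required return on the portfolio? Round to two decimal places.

9.61%

β_Ingram = 0.00588 / 0.01628 = 0.3612
β_Varden = 0.03519 / 0.01628 = 2.1615
β_Ulmer = 0.02396 / 0.01628 = 1.4717
β_Wren = 0.01668 / 0.01628 = 1.0246
β_P = Σ w_i β_i = 0.12×0.3612 + 0.09×2.1615 + 0.21×1.4717 + 0.58×1.0246 = 1.1412
MRP = 8.73% − 2.52% = 6.21%
E(R_P) = R_f + β_P × MRP = 2.52% + 1.1412 × 6.21% = 9.61%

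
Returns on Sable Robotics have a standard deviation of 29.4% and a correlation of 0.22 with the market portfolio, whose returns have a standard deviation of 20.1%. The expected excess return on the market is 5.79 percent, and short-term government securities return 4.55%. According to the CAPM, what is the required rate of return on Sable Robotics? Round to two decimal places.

6.41%

β = ρ × σ_i / σ_m = 0.22 × 29.4% / 20.1% = 0.3218
E(R) = 4.55% + 0.3218 × 5.79% = 6.41%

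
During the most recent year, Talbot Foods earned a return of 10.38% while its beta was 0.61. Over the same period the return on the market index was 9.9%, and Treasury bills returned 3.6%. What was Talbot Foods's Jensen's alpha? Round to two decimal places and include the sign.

+2.94%

Market excess return = 9.9% − 3.6% = 6.30%
CAPM benchmark = R_f + β(R_m − R_f) = 3.6% + 0.61 × 6.3% = 7.4430%
α = actual − benchmark = 10.38% − 7.4430% = +2.94%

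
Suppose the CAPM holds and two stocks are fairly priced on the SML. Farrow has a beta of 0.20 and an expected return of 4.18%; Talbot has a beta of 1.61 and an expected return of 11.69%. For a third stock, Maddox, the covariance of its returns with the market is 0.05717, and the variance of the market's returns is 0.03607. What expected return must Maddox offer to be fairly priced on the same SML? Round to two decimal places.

11.56%

MRP = (11.69% − 4.18%) / (1.61 − 0.20) = 5.3262%
R_f = 4.18% − 0.20 × 5.3262% = 3.1148%
β_Maddox = Cov / Var(R_m) = 0.05717 / 0.03607 = 1.5850
E(R_Maddox) = R_f + β × MRP = 3.1148% + 1.5850 × 5.3262% = 11.56%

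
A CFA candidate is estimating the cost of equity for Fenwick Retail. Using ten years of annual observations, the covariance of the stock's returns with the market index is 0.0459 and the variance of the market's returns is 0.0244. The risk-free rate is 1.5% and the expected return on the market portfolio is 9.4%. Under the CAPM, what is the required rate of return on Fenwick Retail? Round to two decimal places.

β = Cov(R_i, R_m) / Var(R_m) = 0.0459 / 0.0244 = 1.8811
MRP = 9.4% − 1.5% = 7.90%
E(R) = R_f + β × MRP = 1.5% + 1.8811 × 7.9% = 16.36%

16.36%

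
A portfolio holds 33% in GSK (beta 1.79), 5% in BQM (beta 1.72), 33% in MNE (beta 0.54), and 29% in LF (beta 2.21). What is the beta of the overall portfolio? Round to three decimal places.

1.496

β_P = Σ w_i β_i = 0.33×1.79 + 0.05×1.72 + 0.33×0.54 + 0.29×2.21 = 1.4958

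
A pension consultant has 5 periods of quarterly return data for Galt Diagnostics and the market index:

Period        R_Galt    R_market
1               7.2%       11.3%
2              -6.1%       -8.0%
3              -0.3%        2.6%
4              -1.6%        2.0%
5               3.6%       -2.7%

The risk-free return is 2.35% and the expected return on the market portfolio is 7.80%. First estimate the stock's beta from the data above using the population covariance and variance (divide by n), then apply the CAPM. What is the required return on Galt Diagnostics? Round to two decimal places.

5.38%

Mean R_i = (7.2 − 6.1 − 0.3 − 1.6 + 3.6) / 5 = 0.5600%
Mean R_m = (11.3 − 8.0 + 2.6 + 2.0 − 2.7) / 5 = 1.0400%
Σ(R_i − R̄_i)(R_m − R̄_m) = 113.5480  ⇒  Cov = 113.5480 / 5 = 22.7096
Σ(R_m − R̄_m)² = 204.3320  ⇒  Var(R_m) = 204.3320 / 5 = 40.8664
β = Cov / Var(R_m) = 22.7096 / 40.8664 = 0.5557
MRP = 7.80% − 2.35% = 5.45%
E(R) = R_f + β × MRP = 2.35% + 0.5557 × 5.45% = 5.38%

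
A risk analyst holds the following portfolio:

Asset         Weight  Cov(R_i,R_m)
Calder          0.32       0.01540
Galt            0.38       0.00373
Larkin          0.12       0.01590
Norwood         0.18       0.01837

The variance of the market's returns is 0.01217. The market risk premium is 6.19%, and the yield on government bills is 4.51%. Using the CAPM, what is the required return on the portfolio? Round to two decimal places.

β_Calder = 0.01540 / 0.01217 = 1.2654
β_Galt = 0.00373 / 0.01217 = 0.3065
β_Larkin = 0.01590 / 0.01217 = 1.3065
β_Norwood = 0.01837 / 0.01217 = 1.5094
β_P = Σ w_i β_i = 0.32×1.2654 + 0.38×0.3065 + 0.12×1.3065 + 0.18×1.5094 = 0.9499
E(R_P) = R_f + β_P × MRP = 4.51% + 0.9499 × 6.19% = 10.39%

10.39%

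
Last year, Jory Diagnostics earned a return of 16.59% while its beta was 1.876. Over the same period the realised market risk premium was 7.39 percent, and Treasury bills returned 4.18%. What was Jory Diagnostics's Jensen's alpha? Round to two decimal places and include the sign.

-1.45%

CAPM benchmark = R_f + β(R_m − R_f) = 4.18% + 1.876 × 7.39% = 18.04364%
α = actual − benchmark = 16.59% − 18.04364% = -1.45%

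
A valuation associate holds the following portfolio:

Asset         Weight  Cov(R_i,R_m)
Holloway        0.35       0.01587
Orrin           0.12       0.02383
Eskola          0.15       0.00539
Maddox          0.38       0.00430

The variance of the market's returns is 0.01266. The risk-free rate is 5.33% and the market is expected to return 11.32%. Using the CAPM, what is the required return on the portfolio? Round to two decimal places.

10.47%

β_Holloway = 0.01587 / 0.01266 = 1.2536
β_Orrin = 0.02383 / 0.01266 = 1.8823
β_Eskola = 0.00539 / 0.01266 = 0.4258
β_Maddox = 0.00430 / 0.01266 = 0.3397
β_P = Σ w_i β_i = 0.35×1.2536 + 0.12×1.8823 + 0.15×0.4258 + 0.38×0.3397 = 0.8576
MRP = 11.32% − 5.33% = 5.99%
E(R_P) = R_f + β_P × MRP = 5.33% + 0.8576 × 5.99% = 10.47%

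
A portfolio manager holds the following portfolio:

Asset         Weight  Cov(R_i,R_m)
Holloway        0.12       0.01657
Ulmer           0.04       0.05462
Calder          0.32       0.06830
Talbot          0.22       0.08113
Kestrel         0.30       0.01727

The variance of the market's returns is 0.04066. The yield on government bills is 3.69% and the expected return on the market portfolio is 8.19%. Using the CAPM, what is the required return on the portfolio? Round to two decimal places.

9.12%

β_Holloway = 0.01657 / 0.04066 = 0.4075
β_Ulmer = 0.05462 / 0.04066 = 1.3433
β_Calder = 0.06830 / 0.04066 = 1.6798
β_Talbot = 0.08113 / 0.04066 = 1.9953
β_Kestrel = 0.01727 / 0.04066 = 0.4247
β_P = Σ w_i β_i = 0.12×0.4075 + 0.04×1.3433 + 0.32×1.6798 + 0.22×1.9953 + 0.30×0.4247 = 1.2065
MRP = 8.19% − 3.69% = 4.50%
E(R_P) = R_f + β_P × MRP = 3.69% + 1.2065 × 4.50% = 9.12%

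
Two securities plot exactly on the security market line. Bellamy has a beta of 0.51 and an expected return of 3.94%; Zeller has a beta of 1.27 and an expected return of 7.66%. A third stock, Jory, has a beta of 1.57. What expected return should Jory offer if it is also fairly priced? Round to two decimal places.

9.13%

MRP (SML slope) = (7.66% − 3.94%) / (1.27 − 0.51) = 3.72% / 0.76 = 4.8947%
R_f (intercept) = 3.94% − 0.51 × 4.8947% = 1.4437%
E(R_Jory) = R_f + β × MRP = 1.4437% + 1.57 × 4.8947% = 9.13%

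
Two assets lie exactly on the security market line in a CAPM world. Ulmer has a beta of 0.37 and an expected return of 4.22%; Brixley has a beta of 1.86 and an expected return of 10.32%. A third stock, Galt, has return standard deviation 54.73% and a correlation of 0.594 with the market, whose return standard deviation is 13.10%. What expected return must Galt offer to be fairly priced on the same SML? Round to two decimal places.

MRP = (10.32% − 4.22%) / (1.86 − 0.37) = 4.0940%
R_f = 4.22% − 0.37 × 4.0940% = 2.7052%
β_Galt = ρ·σ_i/σ_m = 0.594 × 54.73 / 13.10 = 2.4817
E(R_Galt) = R_f + β × MRP = 2.7052% + 2.4817 × 4.0940% = 12.87%

12.87%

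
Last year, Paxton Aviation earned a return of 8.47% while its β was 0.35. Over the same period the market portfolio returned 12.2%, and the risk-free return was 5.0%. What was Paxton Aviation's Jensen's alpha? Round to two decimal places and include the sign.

Market excess return = 12.2% − 5.0% = 7.20%
CAPM benchmark = R_f + β(R_m − R_f) = 5.0% + 0.35 × 7.2% = 7.5200%
α = actual − benchmark = 8.47% − 7.5200% = +0.95%

+0.95%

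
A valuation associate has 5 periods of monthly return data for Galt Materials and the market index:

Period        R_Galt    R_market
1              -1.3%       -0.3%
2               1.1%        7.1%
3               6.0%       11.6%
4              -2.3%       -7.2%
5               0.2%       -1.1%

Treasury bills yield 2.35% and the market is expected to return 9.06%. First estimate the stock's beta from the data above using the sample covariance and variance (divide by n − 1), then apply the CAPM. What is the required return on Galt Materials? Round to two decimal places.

Mean R_i = (-1.3 + 1.1 + 6.0 − 2.3 + 0.2) / 5 = 0.7400%
Mean R_m = (-0.3 + 7.1 + 11.6 − 7.2 − 1.1) / 5 = 2.0200%
Σ(R_i − R̄_i)(R_m − R̄_m) = 86.6660  ⇒  Cov = 86.6660 / 4 = 21.6665
Σ(R_m − R̄_m)² = 217.7080  ⇒  Var(R_m) = 217.7080 / 4 = 54.4270
β = Cov / Var(R_m) = 21.6665 / 54.4270 = 0.3981
MRP = 9.06% − 2.35% = 6.71%
E(R) = R_f + β × MRP = 2.35% + 0.3981 × 6.71% = 5.02%

5.02%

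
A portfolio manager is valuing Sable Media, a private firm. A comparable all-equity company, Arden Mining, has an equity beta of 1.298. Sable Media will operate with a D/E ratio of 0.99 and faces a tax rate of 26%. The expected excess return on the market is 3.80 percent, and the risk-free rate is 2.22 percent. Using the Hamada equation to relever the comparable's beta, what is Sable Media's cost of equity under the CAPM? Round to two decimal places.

10.77%

β_L = β_U × [1 + (1 − t)(D/E)] = 1.298 × [1 + (1 − 0.26) × 0.99]
    = 1.298 × [1 + 0.74 × 0.99] = 1.298 × 1.7326 = 2.2489
E(R) = R_f + β_L × MRP = 2.22% + 2.2489 × 3.80% = 10.77%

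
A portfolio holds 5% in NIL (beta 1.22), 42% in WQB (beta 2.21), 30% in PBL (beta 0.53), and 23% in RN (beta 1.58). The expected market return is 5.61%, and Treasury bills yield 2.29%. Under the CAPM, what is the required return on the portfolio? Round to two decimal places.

7.31%

β_P = Σ w_i β_i = 0.05×1.22 + 0.42×2.21 + 0.30×0.53 + 0.23×1.58 = 1.5116
MRP = 5.61% − 2.29% = 3.32%
E(R_P) = R_f + β_P × MRP = 2.29% + 1.5116 × 3.32% = 7.31%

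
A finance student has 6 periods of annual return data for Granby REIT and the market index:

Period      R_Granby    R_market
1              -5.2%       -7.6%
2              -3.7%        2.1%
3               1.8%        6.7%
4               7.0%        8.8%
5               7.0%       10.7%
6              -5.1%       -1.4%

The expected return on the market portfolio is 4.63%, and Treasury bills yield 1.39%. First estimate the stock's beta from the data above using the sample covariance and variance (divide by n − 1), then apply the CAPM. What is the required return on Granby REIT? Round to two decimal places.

3.85%

Mean R_i = (-5.2 − 3.7 + 1.8 + 7.0 + 7.0 − 5.1) / 6 = 0.3000%
Mean R_m = (-7.6 + 2.1 + 6.7 + 8.8 + 10.7 − 1.4) / 6 = 3.2167%
Σ(R_i − R̄_i)(R_m − R̄_m) = 181.6600  ⇒  Cov = 181.6600 / 5 = 36.3320
Σ(R_m − R̄_m)² = 238.8683  ⇒  Var(R_m) = 238.8683 / 5 = 47.7737
β = Cov / Var(R_m) = 36.3320 / 47.7737 = 0.7605
MRP = 4.63% − 1.39% = 3.24%
E(R) = R_f + β × MRP = 1.39% + 0.7605 × 3.24% = 3.85%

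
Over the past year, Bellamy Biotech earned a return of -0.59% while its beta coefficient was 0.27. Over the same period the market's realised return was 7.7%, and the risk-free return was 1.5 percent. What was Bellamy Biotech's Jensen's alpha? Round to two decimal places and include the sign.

-3.76%

Market excess return = 7.7% − 1.5% = 6.20%
CAPM benchmark = R_f + β(R_m − R_f) = 1.5% + 0.27 × 6.2% = 3.1740%
α = actual − benchmark = -0.59% − 3.1740% = -3.76%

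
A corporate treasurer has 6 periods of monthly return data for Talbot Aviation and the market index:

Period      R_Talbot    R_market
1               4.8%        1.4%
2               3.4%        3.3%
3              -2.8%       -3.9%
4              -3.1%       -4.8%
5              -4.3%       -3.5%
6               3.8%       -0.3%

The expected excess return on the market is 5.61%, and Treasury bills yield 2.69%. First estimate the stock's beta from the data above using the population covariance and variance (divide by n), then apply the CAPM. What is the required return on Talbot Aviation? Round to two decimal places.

Mean R_i = (4.8 + 3.4 − 2.8 − 3.1 − 4.3 + 3.8) / 6 = 0.3000%
Mean R_m = (1.4 + 3.3 − 3.9 − 4.8 − 3.5 − 0.3) / 6 = -1.3000%
Σ(R_i − R̄_i)(R_m − R̄_m) = 59.9900  ⇒  Cov = 59.9900 / 6 = 9.9983
Σ(R_m − R̄_m)² = 53.3000  ⇒  Var(R_m) = 53.3000 / 6 = 8.8833
β = Cov / Var(R_m) = 9.9983 / 8.8833 = 1.1255
E(R) = R_f + β × MRP = 2.69% + 1.1255 × 5.61% = 9.00%

9.00%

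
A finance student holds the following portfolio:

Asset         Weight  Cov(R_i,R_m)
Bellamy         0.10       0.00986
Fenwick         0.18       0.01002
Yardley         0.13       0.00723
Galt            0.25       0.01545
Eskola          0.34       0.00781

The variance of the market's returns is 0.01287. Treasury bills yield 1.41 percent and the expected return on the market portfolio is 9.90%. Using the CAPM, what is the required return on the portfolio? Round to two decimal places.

β_Bellamy = 0.00986 / 0.01287 = 0.7661
β_Fenwick = 0.01002 / 0.01287 = 0.7786
β_Yardley = 0.00723 / 0.01287 = 0.5618
β_Galt = 0.01545 / 0.01287 = 1.2005
β_Eskola = 0.00781 / 0.01287 = 0.6068
β_P = Σ w_i β_i = 0.10×0.7661 + 0.18×0.7786 + 0.13×0.5618 + 0.25×1.2005 + 0.34×0.6068 = 0.7962
MRP = 9.90% − 1.41% = 8.49%
E(R_P) = R_f + β_P × MRP = 1.41% + 0.7962 × 8.49% = 8.17%

8.17%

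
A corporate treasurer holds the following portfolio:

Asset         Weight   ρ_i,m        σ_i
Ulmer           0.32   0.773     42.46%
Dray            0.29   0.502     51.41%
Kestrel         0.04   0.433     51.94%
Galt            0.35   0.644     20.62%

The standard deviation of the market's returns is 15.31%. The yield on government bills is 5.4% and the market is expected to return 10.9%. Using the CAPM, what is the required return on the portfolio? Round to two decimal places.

β_Ulmer = 0.773 × 42.46% / 15.31% = 2.1438
β_Dray = 0.502 × 51.41% / 15.31% = 1.6857
β_Kestrel = 0.433 × 51.94% / 15.31% = 1.4690
β_Galt = 0.644 × 20.62% / 15.31% = 0.8674
β_P = Σ w_i β_i = 0.32×2.1438 + 0.29×1.6857 + 0.04×1.4690 + 0.35×0.8674 = 1.5372
MRP = 10.9% − 5.4% = 5.50%
E(R_P) = R_f + β_P × MRP = 5.4% + 1.5372 × 5.5% = 13.85%

13.85%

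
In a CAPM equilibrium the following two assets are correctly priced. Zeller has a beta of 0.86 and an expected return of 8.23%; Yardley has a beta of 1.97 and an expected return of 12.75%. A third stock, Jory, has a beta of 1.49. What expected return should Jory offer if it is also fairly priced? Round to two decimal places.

10.80%

MRP (SML slope) = (12.75% − 8.23%) / (1.97 − 0.86) = 4.52% / 1.11 = 4.0721%
R_f (intercept) = 8.23% − 0.86 × 4.0721% = 4.7280%
E(R_Jory) = R_f + β × MRP = 4.7280% + 1.49 × 4.0721% = 10.80%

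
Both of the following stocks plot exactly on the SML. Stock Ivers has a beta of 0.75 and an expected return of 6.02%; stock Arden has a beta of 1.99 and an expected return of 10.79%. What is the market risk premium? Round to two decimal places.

3.85%

Both satisfy E(R) = R_f + β·MRP, so the slope of the SML is
MRP = (10.79% − 6.02%) / (1.99 − 0.75) = 4.77% / 1.24 = 3.8468%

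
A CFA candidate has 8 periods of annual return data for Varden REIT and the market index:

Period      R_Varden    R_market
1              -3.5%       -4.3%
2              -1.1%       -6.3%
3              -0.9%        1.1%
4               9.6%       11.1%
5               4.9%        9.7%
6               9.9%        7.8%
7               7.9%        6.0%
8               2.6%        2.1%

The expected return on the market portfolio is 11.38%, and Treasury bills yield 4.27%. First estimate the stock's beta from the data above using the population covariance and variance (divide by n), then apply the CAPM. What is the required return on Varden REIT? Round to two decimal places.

9.38%

Mean R_i = (-3.5 − 1.1 − 0.9 + 9.6 + 4.9 + 9.9 + 7.9 + 2.6) / 8 = 3.6750%
Mean R_m = (-4.3 − 6.3 + 1.1 + 11.1 + 9.7 + 7.8 + 6.0 + 2.1) / 8 = 3.4000%
Σ(R_i − R̄_i)(R_m − R̄_m) = 205.2000  ⇒  Cov = 205.2000 / 8 = 25.6500
Σ(R_m − R̄_m)² = 285.4600  ⇒  Var(R_m) = 285.4600 / 8 = 35.6825
β = Cov / Var(R_m) = 25.6500 / 35.6825 = 0.7188
MRP = 11.38% − 4.27% = 7.11%
E(R) = R_f + β × MRP = 4.27% + 0.7188 × 7.11% = 9.38%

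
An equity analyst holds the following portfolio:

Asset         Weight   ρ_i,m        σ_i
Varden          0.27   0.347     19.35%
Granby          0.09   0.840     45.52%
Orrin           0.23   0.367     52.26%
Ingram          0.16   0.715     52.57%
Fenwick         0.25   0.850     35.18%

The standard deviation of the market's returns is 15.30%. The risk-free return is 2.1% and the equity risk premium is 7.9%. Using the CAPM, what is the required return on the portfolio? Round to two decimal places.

14.06%

β_Varden = 0.347 × 19.35% / 15.30% = 0.4389
β_Granby = 0.840 × 45.52% / 15.30% = 2.4991
β_Orrin = 0.367 × 52.26% / 15.30% = 1.2536
β_Ingram = 0.715 × 52.57% / 15.30% = 2.4567
β_Fenwick = 0.850 × 35.18% / 15.30% = 1.9544
β_P = Σ w_i β_i = 0.27×0.4389 + 0.09×2.4991 + 0.23×1.2536 + 0.16×2.4567 + 0.25×1.9544 = 1.5134
E(R_P) = R_f + β_P × MRP = 2.1% + 1.5134 × 7.9% = 14.06%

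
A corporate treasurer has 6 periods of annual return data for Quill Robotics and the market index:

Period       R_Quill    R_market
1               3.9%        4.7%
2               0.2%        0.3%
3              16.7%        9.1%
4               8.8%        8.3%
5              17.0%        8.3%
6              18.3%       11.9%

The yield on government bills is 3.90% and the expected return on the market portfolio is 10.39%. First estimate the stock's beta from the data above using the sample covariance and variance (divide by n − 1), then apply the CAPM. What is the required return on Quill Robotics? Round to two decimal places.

15.11%

Mean R_i = (3.9 + 0.2 + 16.7 + 8.8 + 17.0 + 18.3) / 6 = 10.8167%
Mean R_m = (4.7 + 0.3 + 9.1 + 8.3 + 8.3 + 11.9) / 6 = 7.1000%
Σ(R_i − R̄_i)(R_m − R̄_m) = 141.4800  ⇒  Cov = 141.4800 / 5 = 28.2960
Σ(R_m − R̄_m)² = 81.9200  ⇒  Var(R_m) = 81.9200 / 5 = 16.3840
β = Cov / Var(R_m) = 28.2960 / 16.3840 = 1.7271
MRP = 10.39% − 3.90% = 6.49%
E(R) = R_f + β × MRP = 3.90% + 1.7271 × 6.49% = 15.11%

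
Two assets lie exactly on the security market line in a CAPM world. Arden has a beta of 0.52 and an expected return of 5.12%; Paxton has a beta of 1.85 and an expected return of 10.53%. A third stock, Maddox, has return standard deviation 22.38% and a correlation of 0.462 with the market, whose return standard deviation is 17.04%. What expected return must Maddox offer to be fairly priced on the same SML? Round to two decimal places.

MRP = (10.53% − 5.12%) / (1.85 − 0.52) = 4.0677%
R_f = 5.12% − 0.52 × 4.0677% = 3.0048%
β_Maddox = ρ·σ_i/σ_m = 0.462 × 22.38 / 17.04 = 0.6068
E(R_Maddox) = R_f + β × MRP = 3.0048% + 0.6068 × 4.0677% = 5.47%

5.47%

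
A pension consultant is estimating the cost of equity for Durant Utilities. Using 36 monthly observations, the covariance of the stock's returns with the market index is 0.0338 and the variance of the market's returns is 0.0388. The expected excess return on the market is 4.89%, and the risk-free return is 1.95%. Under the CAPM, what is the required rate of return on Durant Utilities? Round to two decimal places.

6.21%

β = Cov(R_i, R_m) / Var(R_m) = 0.0338 / 0.0388 = 0.8711
E(R) = R_f + β × MRP = 1.95% + 0.8711 × 4.89% = 6.21%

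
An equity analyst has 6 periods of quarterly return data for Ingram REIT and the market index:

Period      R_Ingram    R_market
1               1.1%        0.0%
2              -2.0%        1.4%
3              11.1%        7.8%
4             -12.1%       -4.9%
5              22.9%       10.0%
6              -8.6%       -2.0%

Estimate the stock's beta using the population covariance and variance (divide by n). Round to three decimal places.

Mean R_i = (1.1 − 2.0 + 11.1 − 12.1 + 22.9 − 8.6) / 6 = 2.0667%
Mean R_m = (0.0 + 1.4 + 7.8 − 4.9 + 10.0 − 2.0) / 6 = 2.0500%
Σ(R_i − R̄_i)(R_m − R̄_m) = 363.8500  ⇒  Cov = 363.8500 / 6 = 60.6417
Σ(R_m − R̄_m)² = 165.5950  ⇒  Var(R_m) = 165.5950 / 6 = 27.5992
β = Cov / Var(R_m) = 60.6417 / 27.5992 = 2.1972

2.197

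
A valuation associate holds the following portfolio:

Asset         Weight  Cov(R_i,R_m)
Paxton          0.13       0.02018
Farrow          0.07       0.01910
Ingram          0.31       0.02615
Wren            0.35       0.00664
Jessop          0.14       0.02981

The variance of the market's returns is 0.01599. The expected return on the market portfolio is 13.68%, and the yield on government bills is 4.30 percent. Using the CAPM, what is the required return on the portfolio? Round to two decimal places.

15.19%

β_Paxton = 0.02018 / 0.01599 = 1.2620
β_Farrow = 0.01910 / 0.01599 = 1.1945
β_Ingram = 0.02615 / 0.01599 = 1.6354
β_Wren = 0.00664 / 0.01599 = 0.4153
β_Jessop = 0.02981 / 0.01599 = 1.8643
β_P = Σ w_i β_i = 0.13×1.2620 + 0.07×1.1945 + 0.31×1.6354 + 0.35×0.4153 + 0.14×1.8643 = 1.1610
MRP = 13.68% − 4.30% = 9.38%
E(R_P) = R_f + β_P × MRP = 4.30% + 1.1610 × 9.38% = 15.19%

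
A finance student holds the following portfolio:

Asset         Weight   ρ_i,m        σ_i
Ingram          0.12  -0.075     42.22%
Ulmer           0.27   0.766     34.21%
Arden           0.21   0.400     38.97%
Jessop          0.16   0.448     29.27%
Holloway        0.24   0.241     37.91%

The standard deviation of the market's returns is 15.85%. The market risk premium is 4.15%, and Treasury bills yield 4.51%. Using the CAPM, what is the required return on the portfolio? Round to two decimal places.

β_Ingram = -0.075 × 42.22% / 15.85% = -0.1998
β_Ulmer = 0.766 × 34.21% / 15.85% = 1.6533
β_Arden = 0.400 × 38.97% / 15.85% = 0.9835
β_Jessop = 0.448 × 29.27% / 15.85% = 0.8273
β_Holloway = 0.241 × 37.91% / 15.85% = 0.5764
β_P = Σ w_i β_i = 0.12×-0.1998 + 0.27×1.6533 + 0.21×0.9835 + 0.16×0.8273 + 0.24×0.5764 = 0.8997
E(R_P) = R_f + β_P × MRP = 4.51% + 0.8997 × 4.15% = 8.24%

8.24%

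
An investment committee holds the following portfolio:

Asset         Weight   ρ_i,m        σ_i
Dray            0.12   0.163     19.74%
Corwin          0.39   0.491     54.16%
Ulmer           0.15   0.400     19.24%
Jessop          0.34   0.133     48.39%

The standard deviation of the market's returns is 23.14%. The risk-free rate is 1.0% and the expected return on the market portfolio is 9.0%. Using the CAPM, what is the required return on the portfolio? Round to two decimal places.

β_Dray = 0.163 × 19.74% / 23.14% = 0.1391
β_Corwin = 0.491 × 54.16% / 23.14% = 1.1492
β_Ulmer = 0.400 × 19.24% / 23.14% = 0.3326
β_Jessop = 0.133 × 48.39% / 23.14% = 0.2781
β_P = Σ w_i β_i = 0.12×0.1391 + 0.39×1.1492 + 0.15×0.3326 + 0.34×0.2781 = 0.6093
MRP = 9.0% − 1.0% = 8.00%
E(R_P) = R_f + β_P × MRP = 1.0% + 0.6093 × 8.0% = 5.87%

5.87%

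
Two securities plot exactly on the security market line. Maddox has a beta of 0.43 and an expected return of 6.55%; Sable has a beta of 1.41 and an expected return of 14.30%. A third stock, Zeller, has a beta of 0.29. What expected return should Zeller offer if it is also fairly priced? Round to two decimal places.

MRP (SML slope) = (14.30% − 6.55%) / (1.41 − 0.43) = 7.75% / 0.98 = 7.9082%
R_f (intercept) = 6.55% − 0.43 × 7.9082% = 3.1495%
E(R_Zeller) = R_f + β × MRP = 3.1495% + 0.29 × 7.9082% = 5.44%

5.44%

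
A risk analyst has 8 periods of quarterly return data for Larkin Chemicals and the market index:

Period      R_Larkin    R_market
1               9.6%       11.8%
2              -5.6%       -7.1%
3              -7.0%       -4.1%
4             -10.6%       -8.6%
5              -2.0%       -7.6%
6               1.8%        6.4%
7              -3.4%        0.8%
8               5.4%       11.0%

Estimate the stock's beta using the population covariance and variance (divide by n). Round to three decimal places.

0.720

Mean R_i = (9.6 − 5.6 − 7.0 − 10.6 − 2.0 + 1.8 − 3.4 + 5.4) / 8 = -1.4750%
Mean R_m = (11.8 − 7.1 − 4.1 − 8.6 − 7.6 + 6.4 + 0.8 + 11.0) / 8 = 0.3250%
Σ(R_i − R̄_i)(R_m − R̄_m) = 360.1350  ⇒  Cov = 360.1350 / 8 = 45.0169
Σ(R_m − R̄_m)² = 499.9350  ⇒  Var(R_m) = 499.9350 / 8 = 62.4919
β = Cov / Var(R_m) = 45.0169 / 62.4919 = 0.7204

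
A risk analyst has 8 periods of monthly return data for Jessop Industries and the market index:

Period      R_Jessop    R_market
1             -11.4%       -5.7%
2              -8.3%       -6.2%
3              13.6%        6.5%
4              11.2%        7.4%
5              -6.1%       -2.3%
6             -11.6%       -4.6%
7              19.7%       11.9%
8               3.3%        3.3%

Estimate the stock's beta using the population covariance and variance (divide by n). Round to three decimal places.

Mean R_i = (-11.4 − 8.3 + 13.6 + 11.2 − 6.1 − 11.6 + 19.7 + 3.3) / 8 = 1.3000%
Mean R_m = (-5.7 − 6.2 + 6.5 + 7.4 − 2.3 − 4.6 + 11.9 + 3.3) / 8 = 1.2875%
Σ(R_i − R̄_i)(R_m − R̄_m) = 587.0400  ⇒  Cov = 587.0400 / 8 = 73.3800
Σ(R_m − R̄_m)² = 333.6288  ⇒  Var(R_m) = 333.6288 / 8 = 41.7036
β = Cov / Var(R_m) = 73.3800 / 41.7036 = 1.7596

1.760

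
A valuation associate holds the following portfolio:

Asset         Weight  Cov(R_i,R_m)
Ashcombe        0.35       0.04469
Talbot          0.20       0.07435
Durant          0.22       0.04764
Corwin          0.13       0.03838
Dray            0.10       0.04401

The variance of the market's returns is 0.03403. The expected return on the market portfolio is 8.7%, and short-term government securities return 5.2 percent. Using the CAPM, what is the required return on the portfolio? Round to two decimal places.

10.38%

β_Ashcombe = 0.04469 / 0.03403 = 1.3133
β_Talbot = 0.07435 / 0.03403 = 2.1848
β_Durant = 0.04764 / 0.03403 = 1.3999
β_Corwin = 0.03838 / 0.03403 = 1.1278
β_Dray = 0.04401 / 0.03403 = 1.2933
β_P = Σ w_i β_i = 0.35×1.3133 + 0.20×2.1848 + 0.22×1.3999 + 0.13×1.1278 + 0.10×1.2933 = 1.4805
MRP = 8.7% − 5.2% = 3.50%
E(R_P) = R_f + β_P × MRP = 5.2% + 1.4805 × 3.5% = 10.38%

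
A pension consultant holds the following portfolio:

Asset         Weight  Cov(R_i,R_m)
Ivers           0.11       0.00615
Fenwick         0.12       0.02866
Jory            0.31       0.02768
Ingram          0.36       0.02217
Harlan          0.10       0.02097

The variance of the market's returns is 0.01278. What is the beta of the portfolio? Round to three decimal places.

1.782

β_Ivers = 0.00615 / 0.01278 = 0.4812
β_Fenwick = 0.02866 / 0.01278 = 2.2426
β_Jory = 0.02768 / 0.01278 = 2.1659
β_Ingram = 0.02217 / 0.01278 = 1.7347
β_Harlan = 0.02097 / 0.01278 = 1.6408
β_P = Σ w_i β_i = 0.11×0.4812 + 0.12×2.2426 + 0.31×2.1659 + 0.36×1.7347 + 0.10×1.6408 = 1.7820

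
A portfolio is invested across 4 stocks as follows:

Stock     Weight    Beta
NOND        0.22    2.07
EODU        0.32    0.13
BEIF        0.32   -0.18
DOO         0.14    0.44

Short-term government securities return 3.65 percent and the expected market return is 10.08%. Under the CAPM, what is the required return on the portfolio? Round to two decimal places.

β_P = Σ w_i β_i = 0.22×2.07 + 0.32×0.13 + 0.32×-0.18 + 0.14×0.44 = 0.5010
MRP = 10.08% − 3.65% = 6.43%
E(R_P) = R_f + β_P × MRP = 3.65% + 0.5010 × 6.43% = 6.87%

6.87%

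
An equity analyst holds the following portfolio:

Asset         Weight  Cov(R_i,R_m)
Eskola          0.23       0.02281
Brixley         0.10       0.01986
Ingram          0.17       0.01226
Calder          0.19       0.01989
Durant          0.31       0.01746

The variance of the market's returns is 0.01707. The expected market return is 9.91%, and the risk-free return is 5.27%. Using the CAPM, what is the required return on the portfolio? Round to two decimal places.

β_Eskola = 0.02281 / 0.01707 = 1.3363
β_Brixley = 0.01986 / 0.01707 = 1.1634
β_Ingram = 0.01226 / 0.01707 = 0.7182
β_Calder = 0.01989 / 0.01707 = 1.1652
β_Durant = 0.01746 / 0.01707 = 1.0228
β_P = Σ w_i β_i = 0.23×1.3363 + 0.10×1.1634 + 0.17×0.7182 + 0.19×1.1652 + 0.31×1.0228 = 1.0842
MRP = 9.91% − 5.27% = 4.64%
E(R_P) = R_f + β_P × MRP = 5.27% + 1.0842 × 4.64% = 10.30%

10.30%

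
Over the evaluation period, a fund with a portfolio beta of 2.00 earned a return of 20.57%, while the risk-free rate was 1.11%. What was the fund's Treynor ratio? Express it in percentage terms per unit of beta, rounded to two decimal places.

9.73%

Treynor = (R_P − R_f) / β_P = (20.57% − 1.11%) / 2.0000 = 19.46% / 2.0000 = 9.73%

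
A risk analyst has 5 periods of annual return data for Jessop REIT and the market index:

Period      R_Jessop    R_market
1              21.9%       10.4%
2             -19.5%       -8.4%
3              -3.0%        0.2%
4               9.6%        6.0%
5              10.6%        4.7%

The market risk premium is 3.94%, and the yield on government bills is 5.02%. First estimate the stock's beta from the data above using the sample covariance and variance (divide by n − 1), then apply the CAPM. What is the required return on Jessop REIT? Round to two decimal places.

Mean R_i = (21.9 − 19.5 − 3.0 + 9.6 + 10.6) / 5 = 3.9200%
Mean R_m = (10.4 − 8.4 + 0.2 + 6.0 + 4.7) / 5 = 2.5800%
Σ(R_i − R̄_i)(R_m − R̄_m) = 447.8120  ⇒  Cov = 447.8120 / 4 = 111.9530
Σ(R_m − R̄_m)² = 203.5680  ⇒  Var(R_m) = 203.5680 / 4 = 50.8920
β = Cov / Var(R_m) = 111.9530 / 50.8920 = 2.1998
E(R) = R_f + β × MRP = 5.02% + 2.1998 × 3.94% = 13.69%

13.69%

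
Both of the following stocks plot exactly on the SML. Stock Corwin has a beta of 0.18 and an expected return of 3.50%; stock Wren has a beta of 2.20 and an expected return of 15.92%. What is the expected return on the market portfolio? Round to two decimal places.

Both satisfy E(R) = R_f + β·MRP, so the slope of the SML is
MRP = (15.92% − 3.50%) / (2.20 − 0.18) = 12.42% / 2.02 = 6.1485%
R_f = E(R_Corwin) − β_Corwin·MRP = 3.50% − 0.18 × 6.1485% = 2.3933%
E(R_m) = R_f + MRP = 2.3933% + 6.1485% = 8.54%

8.54%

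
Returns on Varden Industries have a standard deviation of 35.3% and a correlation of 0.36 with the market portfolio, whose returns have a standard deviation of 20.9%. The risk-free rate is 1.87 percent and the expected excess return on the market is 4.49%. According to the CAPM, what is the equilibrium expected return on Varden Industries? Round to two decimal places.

4.60%

β = ρ × σ_i / σ_m = 0.36 × 35.3% / 20.9% = 0.6080
E(R) = 1.87% + 0.6080 × 4.49% = 4.60%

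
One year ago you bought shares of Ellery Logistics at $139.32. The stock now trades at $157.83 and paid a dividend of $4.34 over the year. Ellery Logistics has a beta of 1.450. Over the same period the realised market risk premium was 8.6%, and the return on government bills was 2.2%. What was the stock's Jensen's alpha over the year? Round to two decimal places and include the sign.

+1.73%

Realised HPR = (P1 + D1 − P0) / P0 = (157.83 + 4.34 − 139.32) / 139.32 = 22.85 / 139.32 = 16.4011%
CAPM required = R_f + β·MRP = 2.2% + 1.450 × 8.6% = 14.6700%
α = realised − required = 16.4011% − 14.6700% = +1.73%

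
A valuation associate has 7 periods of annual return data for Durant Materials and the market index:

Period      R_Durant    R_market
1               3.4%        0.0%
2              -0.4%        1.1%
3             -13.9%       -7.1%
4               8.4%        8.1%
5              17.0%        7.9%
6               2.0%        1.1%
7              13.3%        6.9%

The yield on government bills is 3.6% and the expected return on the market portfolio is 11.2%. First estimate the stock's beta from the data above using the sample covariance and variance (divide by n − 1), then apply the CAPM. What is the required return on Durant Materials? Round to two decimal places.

Mean R_i = (3.4 − 0.4 − 13.9 + 8.4 + 17.0 + 2.0 + 13.3) / 7 = 4.2571%
Mean R_m = (0.0 + 1.1 − 7.1 + 8.1 + 7.9 + 1.1 + 6.9) / 7 = 2.5714%
Σ(R_i − R̄_i)(R_m − R̄_m) = 317.9314  ⇒  Cov = 317.9314 / 6 = 52.9886
Σ(R_m − R̄_m)² = 182.1743  ⇒  Var(R_m) = 182.1743 / 6 = 30.3624
β = Cov / Var(R_m) = 52.9886 / 30.3624 = 1.7452
MRP = 11.2% − 3.6% = 7.60%
E(R) = R_f + β × MRP = 3.6% + 1.7452 × 7.6% = 16.86%

16.86%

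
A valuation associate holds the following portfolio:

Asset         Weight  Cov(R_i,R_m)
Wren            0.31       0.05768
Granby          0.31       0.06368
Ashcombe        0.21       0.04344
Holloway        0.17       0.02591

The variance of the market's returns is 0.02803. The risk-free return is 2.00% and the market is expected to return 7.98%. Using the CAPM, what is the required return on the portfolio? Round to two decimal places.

12.91%

β_Wren = 0.05768 / 0.02803 = 2.0578
β_Granby = 0.06368 / 0.02803 = 2.2719
β_Ashcombe = 0.04344 / 0.02803 = 1.5498
β_Holloway = 0.02591 / 0.02803 = 0.9244
β_P = Σ w_i β_i = 0.31×2.0578 + 0.31×2.2719 + 0.21×1.5498 + 0.17×0.9244 = 1.8248
MRP = 7.98% − 2.00% = 5.98%
E(R_P) = R_f + β_P × MRP = 2.00% + 1.8248 × 5.98% = 12.91%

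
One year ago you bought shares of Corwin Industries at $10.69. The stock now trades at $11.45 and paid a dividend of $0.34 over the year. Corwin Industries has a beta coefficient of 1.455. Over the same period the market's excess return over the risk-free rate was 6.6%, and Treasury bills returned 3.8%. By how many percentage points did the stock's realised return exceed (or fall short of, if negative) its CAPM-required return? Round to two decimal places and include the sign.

-3.11%

Realised HPR = (P1 + D1 − P0) / P0 = (11.45 + 0.34 − 10.69) / 10.69 = 1.10 / 10.69 = 10.2900%
CAPM required = R_f + β·MRP = 3.8% + 1.455 × 6.6% = 13.4030%
α = realised − required = 10.2900% − 13.4030% = -3.11%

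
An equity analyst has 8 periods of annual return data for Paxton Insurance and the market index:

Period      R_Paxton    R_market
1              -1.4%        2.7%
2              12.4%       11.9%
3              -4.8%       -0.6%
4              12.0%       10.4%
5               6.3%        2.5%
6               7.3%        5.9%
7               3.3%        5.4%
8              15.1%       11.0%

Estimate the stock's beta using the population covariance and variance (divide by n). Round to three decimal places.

1.407

Mean R_i = (-1.4 + 12.4 − 4.8 + 12.0 + 6.3 + 7.3 + 3.3 + 15.1) / 8 = 6.2750%
Mean R_m = (2.7 + 11.9 − 0.6 + 10.4 + 2.5 + 5.9 + 5.4 + 11.0) / 8 = 6.1500%
Σ(R_i − R̄_i)(R_m − R̄_m) = 205.4700  ⇒  Cov = 205.4700 / 8 = 25.6838
Σ(R_m − R̄_m)² = 146.0600  ⇒  Var(R_m) = 146.0600 / 8 = 18.2575
β = Cov / Var(R_m) = 25.6838 / 18.2575 = 1.4068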